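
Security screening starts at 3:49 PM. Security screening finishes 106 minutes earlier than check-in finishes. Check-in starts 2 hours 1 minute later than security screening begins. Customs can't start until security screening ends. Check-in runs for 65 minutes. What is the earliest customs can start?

5:09 PM

Check-in starts at 3:49 PM + 121 min = 5:50 PM.
Check-in ends at 5:50 PM + 65 min = 6:55 PM.
Security screening ends at 6:55 PM − 106 min = 5:09 PM.
Customs is bounded by security screening, so the earliest it can start is 5:09 PM.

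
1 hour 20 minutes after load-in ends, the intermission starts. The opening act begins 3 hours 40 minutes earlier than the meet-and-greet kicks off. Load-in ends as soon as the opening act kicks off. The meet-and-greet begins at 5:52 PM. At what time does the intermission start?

The opening act starts at 5:52 PM − 220 min = 2:12 PM.
So load-in ends at 2:12 PM.
The intermission starts at 2:12 PM + 80 min = 3:32 PM.

3:32 PM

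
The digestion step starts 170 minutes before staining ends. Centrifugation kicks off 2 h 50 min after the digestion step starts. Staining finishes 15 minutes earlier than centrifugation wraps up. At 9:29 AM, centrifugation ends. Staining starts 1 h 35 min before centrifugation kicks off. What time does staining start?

7:39 AM

Staining ends at 9:29 AM − 15 min = 9:14 AM.
The digestion step starts at 9:14 AM − 170 min = 6:24 AM.
Centrifugation starts at 6:24 AM + 170 min = 9:14 AM.
Staining starts at 9:14 AM − 95 min = 7:39 AM.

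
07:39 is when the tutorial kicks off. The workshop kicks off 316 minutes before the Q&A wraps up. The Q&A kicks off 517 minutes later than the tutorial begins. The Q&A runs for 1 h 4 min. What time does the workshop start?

The Q&A starts at 07:39 + 517 min = 16:16.
The Q&A ends at 16:16 + 64 min = 17:20.
The workshop starts at 17:20 − 316 min = 12:04.

12:04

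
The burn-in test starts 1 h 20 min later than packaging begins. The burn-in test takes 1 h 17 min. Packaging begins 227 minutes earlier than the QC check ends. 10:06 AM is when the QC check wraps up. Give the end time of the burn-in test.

8:56 AM

Packaging starts at 10:06 AM − 227 min = 6:19 AM.
The burn-in test starts at 6:19 AM + 80 min = 7:39 AM.
The burn-in test ends at 7:39 AM + 77 min = 8:56 AM.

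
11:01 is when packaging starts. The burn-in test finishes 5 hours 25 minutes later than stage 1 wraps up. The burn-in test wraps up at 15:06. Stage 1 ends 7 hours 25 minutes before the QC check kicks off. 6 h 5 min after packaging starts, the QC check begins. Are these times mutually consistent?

The QC check starts at 11:01 + 365 min = 17:06.
Stage 1 ends at 17:06 − 445 min = 09:41.
The burn-in test ends at 09:41 + 325 min = 15:06.
That matches the stated 15:06, so the schedule is consistent.

Yes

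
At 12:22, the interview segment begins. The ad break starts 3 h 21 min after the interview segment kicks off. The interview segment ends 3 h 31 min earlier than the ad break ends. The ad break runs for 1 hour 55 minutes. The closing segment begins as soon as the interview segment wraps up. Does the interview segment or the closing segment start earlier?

the interview segment

The ad break starts at 12:22 + 201 min = 15:43.
The ad break ends at 15:43 + 115 min = 17:38.
The interview segment ends at 17:38 − 211 min = 14:07.
So the closing segment starts at 14:07.
The interview segment starts at 12:22 and the closing segment starts at 14:07, so the interview segment is first.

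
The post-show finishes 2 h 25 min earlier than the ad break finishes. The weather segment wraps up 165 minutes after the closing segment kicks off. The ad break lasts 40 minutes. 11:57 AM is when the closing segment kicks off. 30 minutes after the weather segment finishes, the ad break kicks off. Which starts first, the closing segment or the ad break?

The weather segment ends at 11:57 AM + 165 min = 2:42 PM.
The ad break starts at 2:42 PM + 30 min = 3:12 PM.
The closing segment starts at 11:57 AM and the ad break starts at 3:12 PM, so the closing segment is first.

the closing segment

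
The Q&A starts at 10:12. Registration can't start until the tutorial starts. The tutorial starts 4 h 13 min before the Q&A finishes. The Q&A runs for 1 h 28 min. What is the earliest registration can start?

07:27

The Q&A ends at 10:12 + 88 min = 11:40.
The tutorial starts at 11:40 − 253 min = 07:27.
Registration is bounded by the tutorial, so the earliest it can start is 07:27.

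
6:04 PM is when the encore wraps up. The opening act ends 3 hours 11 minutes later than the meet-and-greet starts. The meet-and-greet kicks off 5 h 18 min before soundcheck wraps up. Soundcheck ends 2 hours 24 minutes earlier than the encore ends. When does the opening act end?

Soundcheck ends at 6:04 PM − 144 min = 3:40 PM.
The meet-and-greet starts at 3:40 PM − 318 min = 10:22 AM.
The opening act ends at 10:22 AM + 191 min = 1:33 PM.

1:33 PM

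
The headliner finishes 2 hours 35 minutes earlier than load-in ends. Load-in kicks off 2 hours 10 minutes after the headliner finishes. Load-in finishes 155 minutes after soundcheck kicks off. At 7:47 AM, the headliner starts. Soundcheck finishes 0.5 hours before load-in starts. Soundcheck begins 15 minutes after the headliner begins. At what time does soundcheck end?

Soundcheck starts at 7:47 AM + 15 min = 8:02 AM.
Load-in ends at 8:02 AM + 155 min = 10:37 AM.
The headliner ends at 10:37 AM − 155 min = 8:02 AM.
Load-in starts at 8:02 AM + 130 min = 10:12 AM.
Soundcheck ends at 10:12 AM − 30 min = 9:42 AM.

9:42 AM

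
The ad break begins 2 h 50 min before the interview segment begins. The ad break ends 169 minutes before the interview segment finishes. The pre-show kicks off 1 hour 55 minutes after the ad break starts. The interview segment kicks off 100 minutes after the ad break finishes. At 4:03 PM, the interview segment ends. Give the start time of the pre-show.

The ad break ends at 4:03 PM − 169 min = 1:14 PM.
The interview segment starts at 1:14 PM + 100 min = 2:54 PM.
The ad break starts at 2:54 PM − 170 min = 12:04 PM.
The pre-show starts at 12:04 PM + 115 min = 1:59 PM.

1:59 PM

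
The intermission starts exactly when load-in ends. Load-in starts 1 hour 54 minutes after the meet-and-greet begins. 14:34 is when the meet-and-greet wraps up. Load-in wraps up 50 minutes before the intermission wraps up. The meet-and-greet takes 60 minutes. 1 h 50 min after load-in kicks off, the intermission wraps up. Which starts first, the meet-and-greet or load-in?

The meet-and-greet starts at 14:34 − 60 min = 13:34.
Load-in starts at 13:34 + 114 min = 15:28.
The meet-and-greet starts at 13:34 and load-in starts at 15:28, so the meet-and-greet is first.

the meet-and-greet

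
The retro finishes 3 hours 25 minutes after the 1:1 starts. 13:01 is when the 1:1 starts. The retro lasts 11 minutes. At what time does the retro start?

16:15

The retro ends at 13:01 + 205 min = 16:26.
The retro starts at 16:26 − 11 min = 16:15.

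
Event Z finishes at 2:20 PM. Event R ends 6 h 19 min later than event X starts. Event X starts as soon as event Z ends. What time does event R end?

8:39 PM

Event X starts at 2:20 PM.
Event R ends at 2:20 PM + 379 min = 8:39 PM.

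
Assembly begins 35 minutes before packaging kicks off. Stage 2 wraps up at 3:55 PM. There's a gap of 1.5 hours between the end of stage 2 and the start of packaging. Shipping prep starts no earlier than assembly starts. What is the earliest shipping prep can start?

4:50 PM

Packaging starts at 3:55 PM + 90 min = 5:25 PM.
Assembly starts at 5:25 PM − 35 min = 4:50 PM.
Shipping prep is bounded by assembly, so the earliest it can start is 4:50 PM.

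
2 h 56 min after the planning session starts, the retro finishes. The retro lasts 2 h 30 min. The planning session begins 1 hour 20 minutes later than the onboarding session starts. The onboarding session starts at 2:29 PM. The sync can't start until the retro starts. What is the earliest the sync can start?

4:15 PM

The planning session starts at 2:29 PM + 80 min = 3:49 PM.
The retro ends at 3:49 PM + 176 min = 6:45 PM.
The retro starts at 6:45 PM − 150 min = 4:15 PM.
The sync is bounded by the retro, so the earliest it can start is 4:15 PM.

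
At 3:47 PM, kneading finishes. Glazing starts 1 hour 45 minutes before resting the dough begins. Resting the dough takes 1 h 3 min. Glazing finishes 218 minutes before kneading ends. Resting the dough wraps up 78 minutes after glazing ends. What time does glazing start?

Glazing ends at 3:47 PM − 218 min = 12:09 PM.
Resting the dough ends at 12:09 PM + 78 min = 1:27 PM.
Resting the dough starts at 1:27 PM − 63 min = 12:24 PM.
Glazing starts at 12:24 PM − 105 min = 10:39 AM.

10:39 AM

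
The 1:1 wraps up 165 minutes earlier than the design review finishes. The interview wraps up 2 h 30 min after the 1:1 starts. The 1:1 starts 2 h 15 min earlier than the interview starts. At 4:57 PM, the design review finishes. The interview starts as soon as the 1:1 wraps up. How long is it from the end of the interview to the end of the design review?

The 1:1 ends at 4:57 PM − 165 min = 2:12 PM.
So the interview starts at 2:12 PM.
The 1:1 starts at 2:12 PM − 135 min = 11:57 AM.
The interview ends at 11:57 AM + 150 min = 2:27 PM.
From 2:27 PM to 4:57 PM is 150 minutes.

150 minutes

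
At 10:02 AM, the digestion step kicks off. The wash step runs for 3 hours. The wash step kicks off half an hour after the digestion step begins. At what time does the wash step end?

1:32 PM

The wash step starts at 10:02 AM + 30 min = 10:32 AM.
The wash step ends at 10:32 AM + 180 min = 1:32 PM.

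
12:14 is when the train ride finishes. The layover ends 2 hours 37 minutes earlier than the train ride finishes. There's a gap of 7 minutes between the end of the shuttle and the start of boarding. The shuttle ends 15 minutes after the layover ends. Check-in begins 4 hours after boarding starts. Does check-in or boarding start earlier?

boarding

The layover ends at 12:14 − 157 min = 09:37.
The shuttle ends at 09:37 + 15 min = 09:52.
Boarding starts at 09:52 + 7 min = 09:59.
Check-in starts at 09:59 + 240 min = 13:59.
Check-in starts at 13:59 and boarding starts at 09:59, so boarding is first.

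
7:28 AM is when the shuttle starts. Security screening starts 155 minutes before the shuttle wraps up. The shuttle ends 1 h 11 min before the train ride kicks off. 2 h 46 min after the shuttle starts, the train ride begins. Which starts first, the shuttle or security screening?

security screening

The train ride starts at 7:28 AM + 166 min = 10:14 AM.
The shuttle ends at 10:14 AM − 71 min = 9:03 AM.
Security screening starts at 9:03 AM − 155 min = 6:28 AM.
The shuttle starts at 7:28 AM and security screening starts at 6:28 AM, so security screening is first.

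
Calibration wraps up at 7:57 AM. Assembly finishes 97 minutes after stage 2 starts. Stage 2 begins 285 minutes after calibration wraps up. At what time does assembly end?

Stage 2 starts at 7:57 AM + 285 min = 12:42 PM.
Assembly ends at 12:42 PM + 97 min = 2:19 PM.

2:19 PM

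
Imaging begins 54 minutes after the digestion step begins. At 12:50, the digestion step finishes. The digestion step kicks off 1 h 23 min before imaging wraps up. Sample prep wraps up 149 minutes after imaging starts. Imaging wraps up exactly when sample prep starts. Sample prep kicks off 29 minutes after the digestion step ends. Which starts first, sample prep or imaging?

Sample prep starts at 12:50 + 29 min = 13:19.
So imaging ends at 13:19.
The digestion step starts at 13:19 − 83 min = 11:56.
Imaging starts at 11:56 + 54 min = 12:50.
Sample prep starts at 13:19 and imaging starts at 12:50, so imaging is first.

imaging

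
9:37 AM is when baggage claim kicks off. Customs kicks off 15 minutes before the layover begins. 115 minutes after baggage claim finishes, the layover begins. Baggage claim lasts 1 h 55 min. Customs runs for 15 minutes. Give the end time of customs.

Baggage claim ends at 9:37 AM + 115 min = 11:32 AM.
The layover starts at 11:32 AM + 115 min = 1:27 PM.
Customs starts at 1:27 PM − 15 min = 1:12 PM.
Customs ends at 1:12 PM + 15 min = 1:27 PM.

1:27 PM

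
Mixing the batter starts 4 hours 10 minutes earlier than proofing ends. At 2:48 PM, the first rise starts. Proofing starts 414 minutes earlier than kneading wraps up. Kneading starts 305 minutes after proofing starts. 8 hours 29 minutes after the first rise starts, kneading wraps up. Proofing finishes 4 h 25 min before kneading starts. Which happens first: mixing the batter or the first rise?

Kneading ends at 2:48 PM + 509 min = 11:17 PM.
Proofing starts at 11:17 PM − 414 min = 4:23 PM.
Kneading starts at 4:23 PM + 305 min = 9:28 PM.
Proofing ends at 9:28 PM − 265 min = 5:03 PM.
Mixing the batter starts at 5:03 PM − 250 min = 12:53 PM.
Mixing the batter starts at 12:53 PM and the first rise starts at 2:48 PM, so mixing the batter is first.

mixing the batter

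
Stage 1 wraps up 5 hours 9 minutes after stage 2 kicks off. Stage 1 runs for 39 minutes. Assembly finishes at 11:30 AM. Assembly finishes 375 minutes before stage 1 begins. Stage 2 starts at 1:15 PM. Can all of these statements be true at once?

Stage 1 ends at 1:15 PM + 309 min = 6:24 PM.
Stage 1 starts at 6:24 PM − 39 min = 5:45 PM.
Assembly ends at 5:45 PM − 375 min = 11:30 AM.
That matches the stated 11:30 AM, so the schedule is consistent.

Yes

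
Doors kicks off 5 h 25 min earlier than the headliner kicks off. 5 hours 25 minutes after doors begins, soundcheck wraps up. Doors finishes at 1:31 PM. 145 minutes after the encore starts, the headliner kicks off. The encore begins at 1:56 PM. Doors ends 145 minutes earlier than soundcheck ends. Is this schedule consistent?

No

The headliner starts at 1:56 PM + 145 min = 4:21 PM.
Doors starts at 4:21 PM − 325 min = 10:56 AM.
Soundcheck ends at 10:56 AM + 325 min = 4:21 PM.
Doors ends at 4:21 PM − 145 min = 1:56 PM.
But doors is also said to end at 1:31 PM — a 25-minute conflict.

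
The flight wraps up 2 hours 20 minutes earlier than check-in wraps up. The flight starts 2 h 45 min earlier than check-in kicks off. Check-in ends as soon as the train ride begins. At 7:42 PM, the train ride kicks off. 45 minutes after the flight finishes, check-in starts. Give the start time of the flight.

Check-in ends at 7:42 PM.
The flight ends at 7:42 PM − 140 min = 5:22 PM.
Check-in starts at 5:22 PM + 45 min = 6:07 PM.
The flight starts at 6:07 PM − 165 min = 3:22 PM.

3:22 PM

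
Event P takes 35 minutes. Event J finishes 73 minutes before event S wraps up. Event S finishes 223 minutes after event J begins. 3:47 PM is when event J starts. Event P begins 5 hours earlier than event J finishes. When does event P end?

1:52 PM

Event S ends at 3:47 PM + 223 min = 7:30 PM.
Event J ends at 7:30 PM − 73 min = 6:17 PM.
Event P starts at 6:17 PM − 300 min = 1:17 PM.
Event P ends at 1:17 PM + 35 min = 1:52 PM.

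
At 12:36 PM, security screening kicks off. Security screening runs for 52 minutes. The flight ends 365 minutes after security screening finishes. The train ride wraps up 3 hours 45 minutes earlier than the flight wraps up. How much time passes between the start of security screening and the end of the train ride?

Security screening ends at 12:36 PM + 52 min = 1:28 PM.
The flight ends at 1:28 PM + 365 min = 7:33 PM.
The train ride ends at 7:33 PM − 225 min = 3:48 PM.
From 12:36 PM to 3:48 PM is 3 hours 12 minutes.

3 hours 12 minutes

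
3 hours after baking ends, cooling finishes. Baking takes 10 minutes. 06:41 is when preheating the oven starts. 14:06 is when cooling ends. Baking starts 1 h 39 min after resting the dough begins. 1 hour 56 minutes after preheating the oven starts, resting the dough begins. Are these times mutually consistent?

No

Resting the dough starts at 06:41 + 116 min = 08:37.
Baking starts at 08:37 + 99 min = 10:16.
Baking ends at 10:16 + 10 min = 10:26.
Cooling ends at 10:26 + 180 min = 13:26.
But cooling is also said to end at 14:06 — a 40-minute conflict.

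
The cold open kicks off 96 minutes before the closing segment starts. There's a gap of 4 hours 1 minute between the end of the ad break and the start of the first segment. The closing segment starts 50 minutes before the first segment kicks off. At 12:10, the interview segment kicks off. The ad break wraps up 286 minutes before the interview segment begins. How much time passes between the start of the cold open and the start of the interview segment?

3 hours 11 minutes

The ad break ends at 12:10 − 286 min = 07:24.
The first segment starts at 07:24 + 241 min = 11:25.
The closing segment starts at 11:25 − 50 min = 10:35.
The cold open starts at 10:35 − 96 min = 08:59.
From 08:59 to 12:10 is 3 hours 11 minutes.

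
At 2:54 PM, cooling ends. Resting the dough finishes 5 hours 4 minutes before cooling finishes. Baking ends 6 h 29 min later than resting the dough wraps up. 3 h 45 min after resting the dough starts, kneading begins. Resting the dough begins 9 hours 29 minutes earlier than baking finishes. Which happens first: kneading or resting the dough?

resting the dough

Resting the dough ends at 2:54 PM − 304 min = 9:50 AM.
Baking ends at 9:50 AM + 389 min = 4:19 PM.
Resting the dough starts at 4:19 PM − 569 min = 6:50 AM.
Kneading starts at 6:50 AM + 225 min = 10:35 AM.
Kneading starts at 10:35 AM and resting the dough starts at 6:50 AM, so resting the dough is first.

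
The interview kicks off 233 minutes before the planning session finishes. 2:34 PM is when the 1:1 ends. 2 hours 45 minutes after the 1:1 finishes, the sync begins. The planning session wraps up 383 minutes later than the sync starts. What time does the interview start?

7:49 PM

The sync starts at 2:34 PM + 165 min = 5:19 PM.
The planning session ends at 5:19 PM + 383 min = 11:42 PM.
The interview starts at 11:42 PM − 233 min = 7:49 PM.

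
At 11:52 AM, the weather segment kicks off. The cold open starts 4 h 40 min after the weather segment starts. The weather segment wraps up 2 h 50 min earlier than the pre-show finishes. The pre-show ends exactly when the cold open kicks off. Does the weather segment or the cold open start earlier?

the weather segment

The cold open starts at 11:52 AM + 280 min = 4:32 PM.
The weather segment starts at 11:52 AM and the cold open starts at 4:32 PM, so the weather segment is first.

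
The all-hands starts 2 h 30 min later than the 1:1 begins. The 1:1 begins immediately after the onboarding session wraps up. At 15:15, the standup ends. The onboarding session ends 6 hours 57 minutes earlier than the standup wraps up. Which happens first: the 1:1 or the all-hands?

the 1:1

The onboarding session ends at 15:15 − 417 min = 08:18.
So the 1:1 starts at 08:18.
The all-hands starts at 08:18 + 150 min = 10:48.
The 1:1 starts at 08:18 and the all-hands starts at 10:48, so the 1:1 is first.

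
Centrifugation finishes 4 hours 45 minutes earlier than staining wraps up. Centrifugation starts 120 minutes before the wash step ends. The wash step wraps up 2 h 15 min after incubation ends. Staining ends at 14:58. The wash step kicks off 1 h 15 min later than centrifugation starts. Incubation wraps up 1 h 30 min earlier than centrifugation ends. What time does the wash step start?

10:13

Centrifugation ends at 14:58 − 285 min = 10:13.
Incubation ends at 10:13 − 90 min = 08:43.
The wash step ends at 08:43 + 135 min = 10:58.
Centrifugation starts at 10:58 − 120 min = 08:58.
The wash step starts at 08:58 + 75 min = 10:13.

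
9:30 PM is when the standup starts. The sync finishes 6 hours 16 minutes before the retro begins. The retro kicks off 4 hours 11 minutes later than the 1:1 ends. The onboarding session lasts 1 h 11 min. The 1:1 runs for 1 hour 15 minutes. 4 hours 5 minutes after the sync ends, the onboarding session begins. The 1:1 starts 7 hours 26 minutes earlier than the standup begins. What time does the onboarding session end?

6:30 PM

The 1:1 starts at 9:30 PM − 446 min = 2:04 PM.
The 1:1 ends at 2:04 PM + 75 min = 3:19 PM.
The retro starts at 3:19 PM + 251 min = 7:30 PM.
The sync ends at 7:30 PM − 376 min = 1:14 PM.
The onboarding session starts at 1:14 PM + 245 min = 5:19 PM.
The onboarding session ends at 5:19 PM + 71 min = 6:30 PM.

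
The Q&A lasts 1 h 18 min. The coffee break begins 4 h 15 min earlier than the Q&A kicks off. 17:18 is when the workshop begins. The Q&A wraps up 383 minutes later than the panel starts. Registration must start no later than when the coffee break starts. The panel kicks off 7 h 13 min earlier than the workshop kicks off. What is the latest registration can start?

10:55

The panel starts at 17:18 − 433 min = 10:05.
The Q&A ends at 10:05 + 383 min = 16:28.
The Q&A starts at 16:28 − 78 min = 15:10.
The coffee break starts at 15:10 − 255 min = 10:55.
Registration is bounded by the coffee break, so the latest it can start is 10:55.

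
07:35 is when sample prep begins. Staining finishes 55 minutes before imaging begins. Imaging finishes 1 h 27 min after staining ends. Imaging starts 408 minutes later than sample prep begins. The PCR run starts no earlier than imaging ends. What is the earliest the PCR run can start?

Imaging starts at 07:35 + 408 min = 14:23.
Staining ends at 14:23 − 55 min = 13:28.
Imaging ends at 13:28 + 87 min = 14:55.
The PCR run is bounded by imaging, so the earliest it can start is 14:55.

14:55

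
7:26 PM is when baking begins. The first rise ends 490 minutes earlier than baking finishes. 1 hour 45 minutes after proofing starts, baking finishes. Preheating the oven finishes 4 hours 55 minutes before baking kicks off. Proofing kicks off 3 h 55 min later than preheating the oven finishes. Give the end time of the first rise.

12:01 PM

Preheating the oven ends at 7:26 PM − 295 min = 2:31 PM.
Proofing starts at 2:31 PM + 235 min = 6:26 PM.
Baking ends at 6:26 PM + 105 min = 8:11 PM.
The first rise ends at 8:11 PM − 490 min = 12:01 PM.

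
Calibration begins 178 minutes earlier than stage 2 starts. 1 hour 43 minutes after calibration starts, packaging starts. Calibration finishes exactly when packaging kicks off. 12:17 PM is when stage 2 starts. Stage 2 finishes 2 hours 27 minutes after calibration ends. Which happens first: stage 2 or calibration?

calibration

Calibration starts at 12:17 PM − 178 min = 9:19 AM.
Stage 2 starts at 12:17 PM and calibration starts at 9:19 AM, so calibration is first.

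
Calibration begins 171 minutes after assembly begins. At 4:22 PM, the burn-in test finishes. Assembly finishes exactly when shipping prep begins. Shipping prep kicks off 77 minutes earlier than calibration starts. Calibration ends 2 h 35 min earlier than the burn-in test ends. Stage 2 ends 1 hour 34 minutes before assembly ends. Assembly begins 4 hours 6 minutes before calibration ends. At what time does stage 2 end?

Calibration ends at 4:22 PM − 155 min = 1:47 PM.
Assembly starts at 1:47 PM − 246 min = 9:41 AM.
Calibration starts at 9:41 AM + 171 min = 12:32 PM.
Shipping prep starts at 12:32 PM − 77 min = 11:15 AM.
So assembly ends at 11:15 AM.
Stage 2 ends at 11:15 AM − 94 min = 9:41 AM.

9:41 AM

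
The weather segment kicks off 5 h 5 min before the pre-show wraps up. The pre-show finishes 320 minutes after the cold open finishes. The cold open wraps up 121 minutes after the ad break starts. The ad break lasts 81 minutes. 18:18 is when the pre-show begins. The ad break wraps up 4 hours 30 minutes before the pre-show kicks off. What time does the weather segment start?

The ad break ends at 18:18 − 270 min = 13:48.
The ad break starts at 13:48 − 81 min = 12:27.
The cold open ends at 12:27 + 121 min = 14:28.
The pre-show ends at 14:28 + 320 min = 19:48.
The weather segment starts at 19:48 − 305 min = 14:43.

14:43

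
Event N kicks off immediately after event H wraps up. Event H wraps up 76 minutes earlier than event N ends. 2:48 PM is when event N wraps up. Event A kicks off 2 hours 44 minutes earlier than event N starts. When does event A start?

Event H ends at 2:48 PM − 76 min = 1:32 PM.
So event N starts at 1:32 PM.
Event A starts at 1:32 PM − 164 min = 10:48 AM.

10:48 AM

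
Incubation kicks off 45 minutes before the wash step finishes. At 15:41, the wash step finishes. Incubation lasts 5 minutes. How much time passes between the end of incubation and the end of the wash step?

40 minutes

Incubation starts at 15:41 − 45 min = 14:56.
Incubation ends at 14:56 + 5 min = 15:01.
From 15:01 to 15:41 is 40 minutes.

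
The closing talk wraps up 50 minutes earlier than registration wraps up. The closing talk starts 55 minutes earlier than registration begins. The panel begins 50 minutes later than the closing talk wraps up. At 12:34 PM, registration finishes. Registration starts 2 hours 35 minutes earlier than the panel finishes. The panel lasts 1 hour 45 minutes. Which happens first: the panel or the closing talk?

the closing talk

The closing talk ends at 12:34 PM − 50 min = 11:44 AM.
The panel starts at 11:44 AM + 50 min = 12:34 PM.
The panel ends at 12:34 PM + 105 min = 2:19 PM.
Registration starts at 2:19 PM − 155 min = 11:44 AM.
The closing talk starts at 11:44 AM − 55 min = 10:49 AM.
The panel starts at 12:34 PM and the closing talk starts at 10:49 AM, so the closing talk is first.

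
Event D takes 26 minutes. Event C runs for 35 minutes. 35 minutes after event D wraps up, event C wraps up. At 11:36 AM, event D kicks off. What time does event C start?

Event D ends at 11:36 AM + 26 min = 12:02 PM.
Event C ends at 12:02 PM + 35 min = 12:37 PM.
Event C starts at 12:37 PM − 35 min = 12:02 PM.

12:02 PM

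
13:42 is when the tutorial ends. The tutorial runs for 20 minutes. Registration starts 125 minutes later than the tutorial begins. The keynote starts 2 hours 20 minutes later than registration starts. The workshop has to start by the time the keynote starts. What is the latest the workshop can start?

The tutorial starts at 13:42 − 20 min = 13:22.
Registration starts at 13:22 + 125 min = 15:27.
The keynote starts at 15:27 + 140 min = 17:47.
The workshop is bounded by the keynote, so the latest it can start is 17:47.

17:47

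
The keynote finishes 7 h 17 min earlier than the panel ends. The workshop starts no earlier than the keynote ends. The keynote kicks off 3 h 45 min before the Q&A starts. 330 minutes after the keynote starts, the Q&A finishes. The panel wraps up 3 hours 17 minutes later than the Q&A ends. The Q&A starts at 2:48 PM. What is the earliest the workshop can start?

12:33 PM

The keynote starts at 2:48 PM − 225 min = 11:03 AM.
The Q&A ends at 11:03 AM + 330 min = 4:33 PM.
The panel ends at 4:33 PM + 197 min = 7:50 PM.
The keynote ends at 7:50 PM − 437 min = 12:33 PM.
The workshop is bounded by the keynote, so the earliest it can start is 12:33 PM.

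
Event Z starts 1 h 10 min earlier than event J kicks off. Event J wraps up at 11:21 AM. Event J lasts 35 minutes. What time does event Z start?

Event J starts at 11:21 AM − 35 min = 10:46 AM.
Event Z starts at 10:46 AM − 70 min = 9:36 AM.

9:36 AM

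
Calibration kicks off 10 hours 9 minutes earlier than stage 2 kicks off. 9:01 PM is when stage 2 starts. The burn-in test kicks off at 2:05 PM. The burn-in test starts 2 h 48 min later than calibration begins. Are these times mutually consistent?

Calibration starts at 9:01 PM − 609 min = 10:52 AM.
The burn-in test starts at 10:52 AM + 168 min = 1:40 PM.
But the burn-in test is also said to start at 2:05 PM — a 25-minute conflict.

No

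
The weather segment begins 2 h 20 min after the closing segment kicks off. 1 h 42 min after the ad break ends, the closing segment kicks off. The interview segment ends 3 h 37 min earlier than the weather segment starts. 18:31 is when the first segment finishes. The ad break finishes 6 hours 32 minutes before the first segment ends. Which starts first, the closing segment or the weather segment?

The ad break ends at 18:31 − 392 min = 11:59.
The closing segment starts at 11:59 + 102 min = 13:41.
The weather segment starts at 13:41 + 140 min = 16:01.
The closing segment starts at 13:41 and the weather segment starts at 16:01, so the closing segment is first.

the closing segment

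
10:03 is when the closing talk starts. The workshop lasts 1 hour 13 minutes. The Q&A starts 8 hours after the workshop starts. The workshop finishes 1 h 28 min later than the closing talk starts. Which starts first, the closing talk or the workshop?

the closing talk

The workshop ends at 10:03 + 88 min = 11:31.
The workshop starts at 11:31 − 73 min = 10:18.
The closing talk starts at 10:03 and the workshop starts at 10:18, so the closing talk is first.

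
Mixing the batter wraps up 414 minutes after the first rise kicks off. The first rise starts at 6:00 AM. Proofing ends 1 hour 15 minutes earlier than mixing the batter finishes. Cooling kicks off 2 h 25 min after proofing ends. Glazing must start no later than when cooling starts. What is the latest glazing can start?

2:04 PM

Mixing the batter ends at 6:00 AM + 414 min = 12:54 PM.
Proofing ends at 12:54 PM − 75 min = 11:39 AM.
Cooling starts at 11:39 AM + 145 min = 2:04 PM.
Glazing is bounded by cooling, so the latest it can start is 2:04 PM.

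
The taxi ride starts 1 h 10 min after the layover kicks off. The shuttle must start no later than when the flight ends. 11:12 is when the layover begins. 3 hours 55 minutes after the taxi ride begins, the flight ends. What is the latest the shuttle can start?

16:17

The taxi ride starts at 11:12 + 70 min = 12:22.
The flight ends at 12:22 + 235 min = 16:17.
The shuttle is bounded by the flight, so the latest it can start is 16:17.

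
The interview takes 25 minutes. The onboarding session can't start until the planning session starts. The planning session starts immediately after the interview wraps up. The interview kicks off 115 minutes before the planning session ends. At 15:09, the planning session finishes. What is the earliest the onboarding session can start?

The interview starts at 15:09 − 115 min = 13:14.
The interview ends at 13:14 + 25 min = 13:39.
So the planning session starts at 13:39.
The onboarding session is bounded by the planning session, so the earliest it can start is 13:39.

13:39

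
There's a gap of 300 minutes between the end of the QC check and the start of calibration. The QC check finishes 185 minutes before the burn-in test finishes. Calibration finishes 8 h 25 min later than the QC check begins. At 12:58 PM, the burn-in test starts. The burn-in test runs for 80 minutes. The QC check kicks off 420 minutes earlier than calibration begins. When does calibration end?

5:38 PM

The burn-in test ends at 12:58 PM + 80 min = 2:18 PM.
The QC check ends at 2:18 PM − 185 min = 11:13 AM.
Calibration starts at 11:13 AM + 300 min = 4:13 PM.
The QC check starts at 4:13 PM − 420 min = 9:13 AM.
Calibration ends at 9:13 AM + 505 min = 5:38 PM.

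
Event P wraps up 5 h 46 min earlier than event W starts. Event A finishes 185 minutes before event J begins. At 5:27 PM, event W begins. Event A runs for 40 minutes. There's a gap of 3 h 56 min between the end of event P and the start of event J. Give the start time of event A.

11:52 AM

Event P ends at 5:27 PM − 346 min = 11:41 AM.
Event J starts at 11:41 AM + 236 min = 3:37 PM.
Event A ends at 3:37 PM − 185 min = 12:32 PM.
Event A starts at 12:32 PM − 40 min = 11:52 AM.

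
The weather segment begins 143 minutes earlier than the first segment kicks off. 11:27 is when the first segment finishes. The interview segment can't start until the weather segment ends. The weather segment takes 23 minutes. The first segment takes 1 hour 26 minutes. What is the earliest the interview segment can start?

08:01

The first segment starts at 11:27 − 86 min = 10:01.
The weather segment starts at 10:01 − 143 min = 07:38.
The weather segment ends at 07:38 + 23 min = 08:01.
The interview segment is bounded by the weather segment, so the earliest it can start is 08:01.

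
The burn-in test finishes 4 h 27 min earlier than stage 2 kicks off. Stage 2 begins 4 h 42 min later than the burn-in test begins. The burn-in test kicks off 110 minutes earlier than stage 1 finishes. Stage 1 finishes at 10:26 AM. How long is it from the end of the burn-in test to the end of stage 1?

95 minutes

The burn-in test starts at 10:26 AM − 110 min = 8:36 AM.
Stage 2 starts at 8:36 AM + 282 min = 1:18 PM.
The burn-in test ends at 1:18 PM − 267 min = 8:51 AM.
From 8:51 AM to 10:26 AM is 95 minutes.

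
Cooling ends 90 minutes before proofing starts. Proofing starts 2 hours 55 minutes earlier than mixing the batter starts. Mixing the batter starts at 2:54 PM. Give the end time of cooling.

Proofing starts at 2:54 PM − 175 min = 11:59 AM.
Cooling ends at 11:59 AM − 90 min = 10:29 AM.

10:29 AM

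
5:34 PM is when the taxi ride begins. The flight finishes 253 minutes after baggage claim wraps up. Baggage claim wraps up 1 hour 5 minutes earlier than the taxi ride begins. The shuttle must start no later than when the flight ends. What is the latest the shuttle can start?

Baggage claim ends at 5:34 PM − 65 min = 4:29 PM.
The flight ends at 4:29 PM + 253 min = 8:42 PM.
The shuttle is bounded by the flight, so the latest it can start is 8:42 PM.

8:42 PM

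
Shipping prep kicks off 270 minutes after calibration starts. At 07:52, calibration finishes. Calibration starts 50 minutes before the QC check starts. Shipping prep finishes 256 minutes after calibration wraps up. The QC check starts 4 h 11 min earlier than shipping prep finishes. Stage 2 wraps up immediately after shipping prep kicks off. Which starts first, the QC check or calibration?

calibration

Shipping prep ends at 07:52 + 256 min = 12:08.
The QC check starts at 12:08 − 251 min = 07:57.
Calibration starts at 07:57 − 50 min = 07:07.
The QC check starts at 07:57 and calibration starts at 07:07, so calibration is first.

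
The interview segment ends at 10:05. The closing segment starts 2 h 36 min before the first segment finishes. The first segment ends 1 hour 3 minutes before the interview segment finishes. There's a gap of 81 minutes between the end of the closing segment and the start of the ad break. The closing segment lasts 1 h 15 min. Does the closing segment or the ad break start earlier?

The first segment ends at 10:05 − 63 min = 09:02.
The closing segment starts at 09:02 − 156 min = 06:26.
The closing segment ends at 06:26 + 75 min = 07:41.
The ad break starts at 07:41 + 81 min = 09:02.
The closing segment starts at 06:26 and the ad break starts at 09:02, so the closing segment is first.

the closing segment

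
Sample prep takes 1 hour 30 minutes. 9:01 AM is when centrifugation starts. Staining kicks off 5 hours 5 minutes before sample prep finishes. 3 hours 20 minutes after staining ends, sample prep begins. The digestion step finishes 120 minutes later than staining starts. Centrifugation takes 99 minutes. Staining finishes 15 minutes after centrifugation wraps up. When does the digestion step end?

12:40 PM

Centrifugation ends at 9:01 AM + 99 min = 10:40 AM.
Staining ends at 10:40 AM + 15 min = 10:55 AM.
Sample prep starts at 10:55 AM + 200 min = 2:15 PM.
Sample prep ends at 2:15 PM + 90 min = 3:45 PM.
Staining starts at 3:45 PM − 305 min = 10:40 AM.
The digestion step ends at 10:40 AM + 120 min = 12:40 PM.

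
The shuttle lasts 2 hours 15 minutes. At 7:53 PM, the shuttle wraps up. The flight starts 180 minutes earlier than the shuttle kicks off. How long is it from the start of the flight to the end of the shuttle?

The shuttle starts at 7:53 PM − 135 min = 5:38 PM.
The flight starts at 5:38 PM − 180 min = 2:38 PM.
From 2:38 PM to 7:53 PM is 5 h 15 min.

5 h 15 min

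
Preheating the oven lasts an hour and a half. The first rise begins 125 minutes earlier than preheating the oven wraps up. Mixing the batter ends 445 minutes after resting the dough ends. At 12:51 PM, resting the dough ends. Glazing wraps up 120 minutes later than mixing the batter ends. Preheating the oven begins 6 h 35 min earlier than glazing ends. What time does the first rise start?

3:06 PM

Mixing the batter ends at 12:51 PM + 445 min = 8:16 PM.
Glazing ends at 8:16 PM + 120 min = 10:16 PM.
Preheating the oven starts at 10:16 PM − 395 min = 3:41 PM.
Preheating the oven ends at 3:41 PM + 90 min = 5:11 PM.
The first rise starts at 5:11 PM − 125 min = 3:06 PM.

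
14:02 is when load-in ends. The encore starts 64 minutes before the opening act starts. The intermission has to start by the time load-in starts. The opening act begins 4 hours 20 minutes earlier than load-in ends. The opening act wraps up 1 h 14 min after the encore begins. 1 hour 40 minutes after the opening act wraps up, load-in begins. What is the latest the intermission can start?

The opening act starts at 14:02 − 260 min = 09:42.
The encore starts at 09:42 − 64 min = 08:38.
The opening act ends at 08:38 + 74 min = 09:52.
Load-in starts at 09:52 + 100 min = 11:32.
The intermission is bounded by load-in, so the latest it can start is 11:32.

11:32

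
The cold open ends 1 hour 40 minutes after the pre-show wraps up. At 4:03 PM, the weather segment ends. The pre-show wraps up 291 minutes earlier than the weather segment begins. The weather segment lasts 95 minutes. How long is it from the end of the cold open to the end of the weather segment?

286 minutes

The weather segment starts at 4:03 PM − 95 min = 2:28 PM.
The pre-show ends at 2:28 PM − 291 min = 9:37 AM.
The cold open ends at 9:37 AM + 100 min = 11:17 AM.
From 11:17 AM to 4:03 PM is 286 minutes.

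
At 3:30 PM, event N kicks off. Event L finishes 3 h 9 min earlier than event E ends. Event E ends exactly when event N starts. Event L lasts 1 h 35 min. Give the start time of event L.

Event E ends at 3:30 PM.
Event L ends at 3:30 PM − 189 min = 12:21 PM.
Event L starts at 12:21 PM − 95 min = 10:46 AM.

10:46 AM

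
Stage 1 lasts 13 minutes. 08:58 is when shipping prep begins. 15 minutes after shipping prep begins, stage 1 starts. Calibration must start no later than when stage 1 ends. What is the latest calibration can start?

09:26

Stage 1 starts at 08:58 + 15 min = 09:13.
Stage 1 ends at 09:13 + 13 min = 09:26.
Calibration is bounded by stage 1, so the latest it can start is 09:26.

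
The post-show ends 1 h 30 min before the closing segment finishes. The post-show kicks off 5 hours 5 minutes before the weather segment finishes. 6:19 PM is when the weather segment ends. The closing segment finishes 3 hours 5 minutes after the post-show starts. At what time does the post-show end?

2:49 PM

The post-show starts at 6:19 PM − 305 min = 1:14 PM.
The closing segment ends at 1:14 PM + 185 min = 4:19 PM.
The post-show ends at 4:19 PM − 90 min = 2:49 PM.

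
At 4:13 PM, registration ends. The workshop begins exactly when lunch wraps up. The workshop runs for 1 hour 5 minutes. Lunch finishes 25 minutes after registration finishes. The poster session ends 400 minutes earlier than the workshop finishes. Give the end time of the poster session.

11:03 AM

Lunch ends at 4:13 PM + 25 min = 4:38 PM.
So the workshop starts at 4:38 PM.
The workshop ends at 4:38 PM + 65 min = 5:43 PM.
The poster session ends at 5:43 PM − 400 min = 11:03 AM.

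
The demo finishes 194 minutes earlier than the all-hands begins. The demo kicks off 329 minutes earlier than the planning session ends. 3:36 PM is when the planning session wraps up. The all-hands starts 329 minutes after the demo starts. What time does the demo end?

12:22 PM

The demo starts at 3:36 PM − 329 min = 10:07 AM.
The all-hands starts at 10:07 AM + 329 min = 3:36 PM.
The demo ends at 3:36 PM − 194 min = 12:22 PM.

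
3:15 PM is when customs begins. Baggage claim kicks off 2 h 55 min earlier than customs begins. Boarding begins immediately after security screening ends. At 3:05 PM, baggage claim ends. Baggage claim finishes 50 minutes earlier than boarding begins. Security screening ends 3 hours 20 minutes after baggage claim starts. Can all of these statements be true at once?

No

Baggage claim starts at 3:15 PM − 175 min = 12:20 PM.
Security screening ends at 12:20 PM + 200 min = 3:40 PM.
So boarding starts at 3:40 PM.
Baggage claim ends at 3:40 PM − 50 min = 2:50 PM.
But baggage claim is also said to end at 3:05 PM — a 15-minute conflict.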